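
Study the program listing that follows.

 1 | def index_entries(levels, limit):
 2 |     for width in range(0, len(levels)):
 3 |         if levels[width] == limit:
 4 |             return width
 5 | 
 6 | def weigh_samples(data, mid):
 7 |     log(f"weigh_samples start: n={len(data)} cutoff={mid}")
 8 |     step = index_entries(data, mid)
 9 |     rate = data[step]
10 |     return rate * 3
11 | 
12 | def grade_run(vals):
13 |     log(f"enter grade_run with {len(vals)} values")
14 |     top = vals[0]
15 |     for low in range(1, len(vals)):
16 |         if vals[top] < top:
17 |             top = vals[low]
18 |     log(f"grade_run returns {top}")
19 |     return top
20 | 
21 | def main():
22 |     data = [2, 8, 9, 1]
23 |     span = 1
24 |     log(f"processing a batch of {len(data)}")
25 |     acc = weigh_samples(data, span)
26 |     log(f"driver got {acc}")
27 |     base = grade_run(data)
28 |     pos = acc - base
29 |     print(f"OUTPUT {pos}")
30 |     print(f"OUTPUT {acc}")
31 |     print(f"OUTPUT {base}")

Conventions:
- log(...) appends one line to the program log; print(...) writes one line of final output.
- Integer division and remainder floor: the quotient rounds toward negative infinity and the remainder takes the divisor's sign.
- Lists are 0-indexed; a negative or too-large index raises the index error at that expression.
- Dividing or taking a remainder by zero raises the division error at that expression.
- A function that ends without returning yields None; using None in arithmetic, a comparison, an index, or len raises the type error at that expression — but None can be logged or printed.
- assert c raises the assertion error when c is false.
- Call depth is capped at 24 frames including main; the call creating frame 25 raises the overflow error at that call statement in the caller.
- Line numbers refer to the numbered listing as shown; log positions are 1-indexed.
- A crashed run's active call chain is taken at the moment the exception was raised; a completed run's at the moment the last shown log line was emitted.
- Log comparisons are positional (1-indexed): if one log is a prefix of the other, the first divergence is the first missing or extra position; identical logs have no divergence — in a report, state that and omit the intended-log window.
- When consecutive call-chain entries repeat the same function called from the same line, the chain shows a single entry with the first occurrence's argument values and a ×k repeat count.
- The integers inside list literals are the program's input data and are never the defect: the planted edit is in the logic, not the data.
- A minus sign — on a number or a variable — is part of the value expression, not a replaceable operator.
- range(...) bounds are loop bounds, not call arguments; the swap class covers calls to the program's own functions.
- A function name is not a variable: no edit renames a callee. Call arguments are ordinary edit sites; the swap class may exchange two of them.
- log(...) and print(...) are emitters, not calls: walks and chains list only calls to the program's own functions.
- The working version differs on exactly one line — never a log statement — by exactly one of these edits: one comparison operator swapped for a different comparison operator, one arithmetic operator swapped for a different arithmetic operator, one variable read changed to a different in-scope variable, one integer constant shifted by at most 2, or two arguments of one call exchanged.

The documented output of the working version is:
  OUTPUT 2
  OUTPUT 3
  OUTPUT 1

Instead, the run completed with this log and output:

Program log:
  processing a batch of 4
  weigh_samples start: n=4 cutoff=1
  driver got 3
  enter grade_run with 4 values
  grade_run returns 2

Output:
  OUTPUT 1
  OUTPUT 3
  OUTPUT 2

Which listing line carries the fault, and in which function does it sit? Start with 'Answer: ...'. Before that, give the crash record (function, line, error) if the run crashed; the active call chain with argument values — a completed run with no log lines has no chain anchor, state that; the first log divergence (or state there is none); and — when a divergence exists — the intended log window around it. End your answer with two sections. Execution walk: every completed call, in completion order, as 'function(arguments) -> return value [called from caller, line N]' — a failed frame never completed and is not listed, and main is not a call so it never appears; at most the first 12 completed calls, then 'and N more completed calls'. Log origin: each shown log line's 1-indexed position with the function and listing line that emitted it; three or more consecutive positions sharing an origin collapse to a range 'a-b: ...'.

Answer: the defect is in grade_run at line 16.
Key observation: Position 5 is the first bad log line: 'grade_run returns 2' should read 'grade_run returns 1'.
Call chain: main -> grade_run([2, 8, 9, 1]) (called at line 27).
First divergence: position 5; shown 'grade_run returns 2' vs intended 'grade_run returns 1'.
Intended log window:
  3: driver got 3
  4: enter grade_run with 4 values
  5: grade_run returns 1
Execution walk:
  index_entries([2, 8, 9, 1], 1) -> 3  [called from weigh_samples, line 8]
  weigh_samples([2, 8, 9, 1], 1) -> 3  [called from main, line 25]
  grade_run([2, 8, 9, 1]) -> 2  [called from main, line 27]
Log origins:
  1: from main, line 24
  2: from weigh_samples, line 7
  3: from main, line 26
  4: from grade_run, line 13
  5: from grade_run, line 18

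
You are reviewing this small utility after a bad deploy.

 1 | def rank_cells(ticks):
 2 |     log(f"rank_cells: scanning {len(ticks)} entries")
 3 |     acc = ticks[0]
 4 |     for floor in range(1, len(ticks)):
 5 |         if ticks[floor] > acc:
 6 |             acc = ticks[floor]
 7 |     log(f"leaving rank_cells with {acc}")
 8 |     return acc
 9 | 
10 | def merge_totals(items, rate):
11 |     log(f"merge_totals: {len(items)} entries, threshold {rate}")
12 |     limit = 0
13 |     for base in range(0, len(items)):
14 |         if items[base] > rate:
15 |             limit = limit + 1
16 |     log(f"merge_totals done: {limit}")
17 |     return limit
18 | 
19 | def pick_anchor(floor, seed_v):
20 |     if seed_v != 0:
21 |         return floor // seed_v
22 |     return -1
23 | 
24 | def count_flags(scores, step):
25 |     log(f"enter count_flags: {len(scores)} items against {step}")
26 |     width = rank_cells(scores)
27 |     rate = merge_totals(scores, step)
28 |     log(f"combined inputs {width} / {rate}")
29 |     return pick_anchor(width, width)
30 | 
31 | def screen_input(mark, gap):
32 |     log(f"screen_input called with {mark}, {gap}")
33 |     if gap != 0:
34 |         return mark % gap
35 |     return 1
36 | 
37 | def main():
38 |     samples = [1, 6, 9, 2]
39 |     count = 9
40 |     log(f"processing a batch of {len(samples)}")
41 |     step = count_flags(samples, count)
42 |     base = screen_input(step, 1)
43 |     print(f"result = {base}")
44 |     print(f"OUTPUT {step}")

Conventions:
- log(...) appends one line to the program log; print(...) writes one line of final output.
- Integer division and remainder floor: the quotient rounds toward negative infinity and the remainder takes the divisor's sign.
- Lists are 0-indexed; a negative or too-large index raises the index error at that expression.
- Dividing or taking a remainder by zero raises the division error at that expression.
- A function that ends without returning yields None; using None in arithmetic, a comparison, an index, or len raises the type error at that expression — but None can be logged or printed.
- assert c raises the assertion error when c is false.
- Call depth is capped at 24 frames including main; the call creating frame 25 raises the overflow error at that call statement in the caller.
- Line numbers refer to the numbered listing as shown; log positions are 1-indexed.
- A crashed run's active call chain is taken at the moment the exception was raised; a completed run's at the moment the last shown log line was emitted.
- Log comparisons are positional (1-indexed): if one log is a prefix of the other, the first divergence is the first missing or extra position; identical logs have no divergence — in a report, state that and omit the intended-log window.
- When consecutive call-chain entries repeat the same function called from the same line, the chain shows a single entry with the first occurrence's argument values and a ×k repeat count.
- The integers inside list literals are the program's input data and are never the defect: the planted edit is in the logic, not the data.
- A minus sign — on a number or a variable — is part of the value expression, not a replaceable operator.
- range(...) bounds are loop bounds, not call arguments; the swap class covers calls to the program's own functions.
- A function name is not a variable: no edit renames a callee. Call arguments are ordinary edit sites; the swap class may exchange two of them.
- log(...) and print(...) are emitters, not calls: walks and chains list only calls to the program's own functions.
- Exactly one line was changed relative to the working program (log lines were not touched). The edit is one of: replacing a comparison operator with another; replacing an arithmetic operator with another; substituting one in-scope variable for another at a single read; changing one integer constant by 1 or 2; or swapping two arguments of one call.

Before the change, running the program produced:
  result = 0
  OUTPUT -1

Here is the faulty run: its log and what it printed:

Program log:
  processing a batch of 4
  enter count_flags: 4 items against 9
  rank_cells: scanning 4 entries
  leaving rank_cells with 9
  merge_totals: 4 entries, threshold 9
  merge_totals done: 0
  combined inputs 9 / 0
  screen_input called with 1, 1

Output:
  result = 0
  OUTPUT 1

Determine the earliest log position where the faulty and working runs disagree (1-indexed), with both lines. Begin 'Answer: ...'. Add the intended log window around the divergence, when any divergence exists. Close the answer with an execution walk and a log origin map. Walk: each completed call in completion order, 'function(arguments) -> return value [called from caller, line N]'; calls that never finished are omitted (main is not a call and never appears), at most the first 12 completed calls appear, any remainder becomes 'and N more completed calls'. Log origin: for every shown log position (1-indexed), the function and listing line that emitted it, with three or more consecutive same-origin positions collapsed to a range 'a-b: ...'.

Answer: position 8 — the shown line 'screen_input called with 1, 1' should read 'screen_input called with -1, 1'.
Intended log window:
  6: merge_totals done: 0
  7: combined inputs 9 / 0
  8: screen_input called with -1, 1
Execution walk:
  rank_cells([1, 6, 9, 2]) -> 9  [called from count_flags, line 26]
  merge_totals([1, 6, 9, 2], 9) -> 0  [called from count_flags, line 27]
  pick_anchor(9, 9) -> 1  [called from count_flags, line 29]
  count_flags([1, 6, 9, 2], 9) -> 1  [called from main, line 41]
  screen_input(1, 1) -> 0  [called from main, line 42]
Origin of each log line:
  1: emitted by main (line 40)
  2: emitted by count_flags (line 25)
  3: emitted by rank_cells (line 2)
  4: emitted by rank_cells (line 7)
  5: emitted by merge_totals (line 11)
  6: emitted by merge_totals (line 16)
  7: emitted by count_flags (line 28)
  8: emitted by screen_input (line 32)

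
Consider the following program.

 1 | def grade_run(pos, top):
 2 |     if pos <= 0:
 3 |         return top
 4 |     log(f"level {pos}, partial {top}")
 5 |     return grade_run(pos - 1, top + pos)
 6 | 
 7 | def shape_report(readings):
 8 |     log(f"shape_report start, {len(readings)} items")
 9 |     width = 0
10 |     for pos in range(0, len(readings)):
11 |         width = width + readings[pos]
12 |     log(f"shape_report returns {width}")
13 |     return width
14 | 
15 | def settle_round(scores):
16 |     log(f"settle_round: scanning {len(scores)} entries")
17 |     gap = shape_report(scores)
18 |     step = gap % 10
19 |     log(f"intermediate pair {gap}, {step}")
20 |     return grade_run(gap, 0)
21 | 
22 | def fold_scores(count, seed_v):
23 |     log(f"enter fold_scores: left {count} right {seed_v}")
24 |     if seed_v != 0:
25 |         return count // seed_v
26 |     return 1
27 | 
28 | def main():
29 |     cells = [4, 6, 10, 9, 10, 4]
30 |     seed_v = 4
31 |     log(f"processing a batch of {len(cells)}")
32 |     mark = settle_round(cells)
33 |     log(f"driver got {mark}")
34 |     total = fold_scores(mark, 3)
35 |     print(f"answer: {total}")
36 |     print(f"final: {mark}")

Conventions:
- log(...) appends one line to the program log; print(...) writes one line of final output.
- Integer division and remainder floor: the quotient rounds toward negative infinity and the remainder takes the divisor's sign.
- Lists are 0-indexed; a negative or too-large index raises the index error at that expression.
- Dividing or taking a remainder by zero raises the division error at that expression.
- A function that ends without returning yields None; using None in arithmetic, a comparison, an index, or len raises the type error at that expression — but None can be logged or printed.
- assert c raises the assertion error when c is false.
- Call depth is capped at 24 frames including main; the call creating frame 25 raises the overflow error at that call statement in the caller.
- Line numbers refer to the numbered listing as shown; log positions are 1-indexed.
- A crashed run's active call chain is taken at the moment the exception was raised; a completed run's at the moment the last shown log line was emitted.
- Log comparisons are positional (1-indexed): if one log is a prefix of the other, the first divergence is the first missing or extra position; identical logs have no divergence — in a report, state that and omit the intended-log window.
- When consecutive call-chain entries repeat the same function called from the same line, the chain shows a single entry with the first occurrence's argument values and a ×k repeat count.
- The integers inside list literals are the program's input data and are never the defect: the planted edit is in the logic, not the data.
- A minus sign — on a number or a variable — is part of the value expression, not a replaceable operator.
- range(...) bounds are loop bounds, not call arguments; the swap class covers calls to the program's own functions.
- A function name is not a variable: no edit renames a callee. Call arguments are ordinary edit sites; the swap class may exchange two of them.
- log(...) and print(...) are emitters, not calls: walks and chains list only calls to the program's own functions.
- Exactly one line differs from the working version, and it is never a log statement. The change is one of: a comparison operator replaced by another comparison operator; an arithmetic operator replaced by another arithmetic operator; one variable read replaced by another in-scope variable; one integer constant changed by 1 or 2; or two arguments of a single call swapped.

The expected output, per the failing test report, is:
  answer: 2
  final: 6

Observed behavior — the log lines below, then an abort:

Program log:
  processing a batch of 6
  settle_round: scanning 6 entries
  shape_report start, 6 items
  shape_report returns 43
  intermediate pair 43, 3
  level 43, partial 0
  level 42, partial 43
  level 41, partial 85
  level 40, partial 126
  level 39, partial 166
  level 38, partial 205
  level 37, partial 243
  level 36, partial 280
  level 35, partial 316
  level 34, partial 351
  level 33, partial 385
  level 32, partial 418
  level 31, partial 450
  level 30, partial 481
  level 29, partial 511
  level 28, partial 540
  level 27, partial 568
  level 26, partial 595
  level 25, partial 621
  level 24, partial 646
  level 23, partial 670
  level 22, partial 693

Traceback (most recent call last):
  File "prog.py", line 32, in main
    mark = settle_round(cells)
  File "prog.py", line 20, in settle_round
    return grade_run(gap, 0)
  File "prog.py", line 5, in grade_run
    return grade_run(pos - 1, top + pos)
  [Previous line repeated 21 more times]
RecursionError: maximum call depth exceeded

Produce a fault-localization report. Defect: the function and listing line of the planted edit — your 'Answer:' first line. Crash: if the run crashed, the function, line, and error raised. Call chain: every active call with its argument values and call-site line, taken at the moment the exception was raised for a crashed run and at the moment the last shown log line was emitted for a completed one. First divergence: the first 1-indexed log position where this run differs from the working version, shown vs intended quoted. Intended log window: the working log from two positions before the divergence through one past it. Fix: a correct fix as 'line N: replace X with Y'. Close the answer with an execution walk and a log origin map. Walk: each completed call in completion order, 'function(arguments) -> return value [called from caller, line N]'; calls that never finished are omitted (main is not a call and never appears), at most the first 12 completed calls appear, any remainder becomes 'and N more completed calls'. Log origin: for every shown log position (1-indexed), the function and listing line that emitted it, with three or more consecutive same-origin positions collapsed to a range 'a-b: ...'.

Answer: the defect is in settle_round at line 20.
Core observation: At log position 6 the runs split — shown 'level 43, partial 0', but the working version logs 'level 3, partial 0'.
Crash: grade_run, line 5, RecursionError.
Call chain: main -> settle_round([4, 6, 10, 9, 10, 4]) (called at line 32) -> grade_run(43, 0) (called at line 20) -> grade_run(42, 43) (called at line 5) ×21.
First divergence: position 6 — the shown line 'level 43, partial 0' should read 'level 3, partial 0'.
Intended log window:
  4: shape_report returns 43
  5: intermediate pair 43, 3
  6: level 3, partial 0
  7: level 2, partial 3
Execution walk:
  shape_report([4, 6, 10, 9, 10, 4]) -> 43  [called from settle_round, line 17]
Log origins:
  1: logged in main at line 31
  2: logged in settle_round at line 16
  3: logged in shape_report at line 8
  4: logged in shape_report at line 12
  5: logged in settle_round at line 19
  6-27: logged in grade_run at line 4
A correct fix: line 20: replace `gap` with `step`.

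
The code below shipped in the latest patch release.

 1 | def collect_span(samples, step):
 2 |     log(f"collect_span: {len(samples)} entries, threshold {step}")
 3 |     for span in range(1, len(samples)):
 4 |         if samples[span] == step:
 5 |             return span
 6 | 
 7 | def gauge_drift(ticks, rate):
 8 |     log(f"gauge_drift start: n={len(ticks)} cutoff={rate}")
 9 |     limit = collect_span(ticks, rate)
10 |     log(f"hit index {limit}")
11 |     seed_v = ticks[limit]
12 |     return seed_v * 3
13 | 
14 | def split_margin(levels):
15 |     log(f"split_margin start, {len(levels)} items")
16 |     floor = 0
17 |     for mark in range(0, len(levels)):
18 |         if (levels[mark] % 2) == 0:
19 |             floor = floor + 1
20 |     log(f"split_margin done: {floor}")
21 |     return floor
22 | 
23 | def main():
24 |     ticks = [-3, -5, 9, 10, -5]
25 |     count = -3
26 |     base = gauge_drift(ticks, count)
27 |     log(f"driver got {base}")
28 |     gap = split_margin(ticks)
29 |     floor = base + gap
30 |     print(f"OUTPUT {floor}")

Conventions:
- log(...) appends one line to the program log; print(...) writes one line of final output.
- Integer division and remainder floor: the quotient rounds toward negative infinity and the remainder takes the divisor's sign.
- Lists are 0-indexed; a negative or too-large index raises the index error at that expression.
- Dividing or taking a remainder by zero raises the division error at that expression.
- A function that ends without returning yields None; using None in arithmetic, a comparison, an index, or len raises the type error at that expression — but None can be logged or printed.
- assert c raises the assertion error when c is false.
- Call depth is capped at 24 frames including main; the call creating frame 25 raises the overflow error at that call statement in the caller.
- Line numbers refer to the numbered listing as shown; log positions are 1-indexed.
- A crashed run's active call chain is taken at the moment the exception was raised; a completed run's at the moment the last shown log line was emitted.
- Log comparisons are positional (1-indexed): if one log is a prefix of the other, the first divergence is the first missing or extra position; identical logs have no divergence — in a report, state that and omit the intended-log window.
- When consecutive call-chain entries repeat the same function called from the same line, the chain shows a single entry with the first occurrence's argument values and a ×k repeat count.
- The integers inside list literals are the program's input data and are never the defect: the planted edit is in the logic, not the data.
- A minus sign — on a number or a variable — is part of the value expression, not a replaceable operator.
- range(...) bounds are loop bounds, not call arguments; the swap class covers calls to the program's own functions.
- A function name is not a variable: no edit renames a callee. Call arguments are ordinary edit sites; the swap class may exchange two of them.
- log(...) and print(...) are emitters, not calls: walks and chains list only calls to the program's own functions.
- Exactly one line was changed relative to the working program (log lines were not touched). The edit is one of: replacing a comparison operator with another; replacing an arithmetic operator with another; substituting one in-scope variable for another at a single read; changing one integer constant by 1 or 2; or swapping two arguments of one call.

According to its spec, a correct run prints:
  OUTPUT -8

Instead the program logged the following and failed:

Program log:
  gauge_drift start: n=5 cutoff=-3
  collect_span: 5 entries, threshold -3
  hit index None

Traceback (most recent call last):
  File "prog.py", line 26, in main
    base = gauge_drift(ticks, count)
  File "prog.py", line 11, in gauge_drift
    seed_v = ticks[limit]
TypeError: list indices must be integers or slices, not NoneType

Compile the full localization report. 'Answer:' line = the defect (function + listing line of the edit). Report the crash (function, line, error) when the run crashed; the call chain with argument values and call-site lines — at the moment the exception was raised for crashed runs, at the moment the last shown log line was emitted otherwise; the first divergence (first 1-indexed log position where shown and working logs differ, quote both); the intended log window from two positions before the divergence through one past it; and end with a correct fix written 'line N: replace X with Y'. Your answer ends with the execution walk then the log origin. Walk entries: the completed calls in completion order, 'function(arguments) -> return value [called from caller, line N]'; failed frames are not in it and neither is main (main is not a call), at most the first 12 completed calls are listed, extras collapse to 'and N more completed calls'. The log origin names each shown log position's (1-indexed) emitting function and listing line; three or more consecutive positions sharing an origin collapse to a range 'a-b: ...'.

Answer: the defect is in collect_span at line 3.
Core observation: Log line 3 is where behavior first shows: 'hit index None' appears instead of 'hit index 0'.
Crash: gauge_drift, line 11, TypeError.
Call chain: main -> gauge_drift([-3, -5, 9, 10, -5], -3) (called at line 26).
First divergence: at position 3 the run shows 'hit index None' where the working version logs 'hit index 0'.
Intended log window:
  1: gauge_drift start: n=5 cutoff=-3
  2: collect_span: 5 entries, threshold -3
  3: hit index 0
  4: driver got -9
Execution walk:
  collect_span([-3, -5, 9, 10, -5], -3) -> None  [called from gauge_drift, line 9]
Log line origins:
  1: logged in gauge_drift at line 8
  2: logged in collect_span at line 2
  3: logged in gauge_drift at line 10
A correct fix: line 3: replace `1` with `0`.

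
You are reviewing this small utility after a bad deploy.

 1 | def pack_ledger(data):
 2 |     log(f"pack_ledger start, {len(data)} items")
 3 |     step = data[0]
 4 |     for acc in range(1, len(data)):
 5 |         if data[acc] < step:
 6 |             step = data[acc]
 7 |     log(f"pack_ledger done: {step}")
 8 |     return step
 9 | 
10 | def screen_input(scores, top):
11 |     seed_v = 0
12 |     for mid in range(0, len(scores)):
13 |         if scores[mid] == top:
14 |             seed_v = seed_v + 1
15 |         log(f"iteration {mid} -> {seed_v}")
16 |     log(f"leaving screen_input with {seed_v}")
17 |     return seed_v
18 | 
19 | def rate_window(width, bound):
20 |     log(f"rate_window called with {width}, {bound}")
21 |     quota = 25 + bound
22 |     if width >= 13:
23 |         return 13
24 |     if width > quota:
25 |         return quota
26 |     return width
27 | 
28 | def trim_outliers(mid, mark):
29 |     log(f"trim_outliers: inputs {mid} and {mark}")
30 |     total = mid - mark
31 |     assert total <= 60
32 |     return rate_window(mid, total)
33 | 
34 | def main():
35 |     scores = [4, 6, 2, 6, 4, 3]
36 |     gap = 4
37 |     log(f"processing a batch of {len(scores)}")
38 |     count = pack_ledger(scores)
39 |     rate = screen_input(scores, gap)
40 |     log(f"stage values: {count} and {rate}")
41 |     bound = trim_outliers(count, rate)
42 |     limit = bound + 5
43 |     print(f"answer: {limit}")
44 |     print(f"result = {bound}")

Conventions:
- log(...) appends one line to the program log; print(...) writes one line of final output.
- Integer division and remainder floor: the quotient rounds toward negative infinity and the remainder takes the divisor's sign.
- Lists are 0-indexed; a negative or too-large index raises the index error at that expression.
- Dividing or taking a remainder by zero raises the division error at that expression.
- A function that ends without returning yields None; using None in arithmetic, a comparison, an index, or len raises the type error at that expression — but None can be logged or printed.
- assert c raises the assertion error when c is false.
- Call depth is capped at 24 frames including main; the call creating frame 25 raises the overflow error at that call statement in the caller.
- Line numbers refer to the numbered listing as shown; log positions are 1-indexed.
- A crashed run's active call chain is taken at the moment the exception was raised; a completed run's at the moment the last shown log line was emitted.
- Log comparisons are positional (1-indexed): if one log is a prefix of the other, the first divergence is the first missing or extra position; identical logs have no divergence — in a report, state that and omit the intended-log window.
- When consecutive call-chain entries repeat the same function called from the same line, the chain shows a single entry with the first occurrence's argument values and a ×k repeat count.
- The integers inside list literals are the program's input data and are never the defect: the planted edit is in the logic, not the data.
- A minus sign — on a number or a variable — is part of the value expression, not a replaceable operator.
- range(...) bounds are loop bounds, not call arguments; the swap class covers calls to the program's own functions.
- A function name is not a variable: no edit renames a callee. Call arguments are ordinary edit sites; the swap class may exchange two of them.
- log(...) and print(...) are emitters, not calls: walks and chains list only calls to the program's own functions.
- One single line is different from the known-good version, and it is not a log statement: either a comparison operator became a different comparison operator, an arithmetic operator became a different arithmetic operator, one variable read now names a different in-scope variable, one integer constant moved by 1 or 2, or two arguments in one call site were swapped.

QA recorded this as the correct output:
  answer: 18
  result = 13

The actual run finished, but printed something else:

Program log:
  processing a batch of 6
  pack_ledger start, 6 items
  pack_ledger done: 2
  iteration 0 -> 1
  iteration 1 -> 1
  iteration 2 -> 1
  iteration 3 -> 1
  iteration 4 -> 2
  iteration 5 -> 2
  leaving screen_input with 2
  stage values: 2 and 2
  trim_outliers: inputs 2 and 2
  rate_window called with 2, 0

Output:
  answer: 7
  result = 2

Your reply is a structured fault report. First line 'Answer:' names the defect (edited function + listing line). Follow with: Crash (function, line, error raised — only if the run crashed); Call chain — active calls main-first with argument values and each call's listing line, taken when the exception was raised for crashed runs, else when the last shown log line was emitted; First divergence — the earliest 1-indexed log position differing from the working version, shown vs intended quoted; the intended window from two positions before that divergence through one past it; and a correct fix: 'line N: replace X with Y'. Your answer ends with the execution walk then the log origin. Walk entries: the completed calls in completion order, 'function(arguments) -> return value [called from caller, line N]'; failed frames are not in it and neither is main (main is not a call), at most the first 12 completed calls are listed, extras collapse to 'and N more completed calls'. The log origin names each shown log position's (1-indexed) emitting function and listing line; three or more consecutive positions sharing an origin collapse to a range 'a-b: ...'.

Answer: the defect is in rate_window at line 22.
Key fact: No log line changed; the fault shows up purely in the output.
Call chain: main -> trim_outliers(2, 2) (called at line 41) -> rate_window(2, 0) (called at line 32).
First divergence: there is none — every log position agrees.
Execution walk:
  pack_ledger([4, 6, 2, 6, 4, 3]) -> 2  [called from main, line 38]
  screen_input([4, 6, 2, 6, 4, 3], 4) -> 2  [called from main, line 39]
  rate_window(2, 0) -> 2  [called from trim_outliers, line 32]
  trim_outliers(2, 2) -> 2  [called from main, line 41]
Origin of each log line:
  1 — main, line 37
  2 — pack_ledger, line 2
  3 — pack_ledger, line 7
  4-9 — screen_input, line 15
  10 — screen_input, line 16
  11 — main, line 40
  12 — trim_outliers, line 29
  13 — rate_window, line 20
A correct fix: line 22: replace `>=` with `<`.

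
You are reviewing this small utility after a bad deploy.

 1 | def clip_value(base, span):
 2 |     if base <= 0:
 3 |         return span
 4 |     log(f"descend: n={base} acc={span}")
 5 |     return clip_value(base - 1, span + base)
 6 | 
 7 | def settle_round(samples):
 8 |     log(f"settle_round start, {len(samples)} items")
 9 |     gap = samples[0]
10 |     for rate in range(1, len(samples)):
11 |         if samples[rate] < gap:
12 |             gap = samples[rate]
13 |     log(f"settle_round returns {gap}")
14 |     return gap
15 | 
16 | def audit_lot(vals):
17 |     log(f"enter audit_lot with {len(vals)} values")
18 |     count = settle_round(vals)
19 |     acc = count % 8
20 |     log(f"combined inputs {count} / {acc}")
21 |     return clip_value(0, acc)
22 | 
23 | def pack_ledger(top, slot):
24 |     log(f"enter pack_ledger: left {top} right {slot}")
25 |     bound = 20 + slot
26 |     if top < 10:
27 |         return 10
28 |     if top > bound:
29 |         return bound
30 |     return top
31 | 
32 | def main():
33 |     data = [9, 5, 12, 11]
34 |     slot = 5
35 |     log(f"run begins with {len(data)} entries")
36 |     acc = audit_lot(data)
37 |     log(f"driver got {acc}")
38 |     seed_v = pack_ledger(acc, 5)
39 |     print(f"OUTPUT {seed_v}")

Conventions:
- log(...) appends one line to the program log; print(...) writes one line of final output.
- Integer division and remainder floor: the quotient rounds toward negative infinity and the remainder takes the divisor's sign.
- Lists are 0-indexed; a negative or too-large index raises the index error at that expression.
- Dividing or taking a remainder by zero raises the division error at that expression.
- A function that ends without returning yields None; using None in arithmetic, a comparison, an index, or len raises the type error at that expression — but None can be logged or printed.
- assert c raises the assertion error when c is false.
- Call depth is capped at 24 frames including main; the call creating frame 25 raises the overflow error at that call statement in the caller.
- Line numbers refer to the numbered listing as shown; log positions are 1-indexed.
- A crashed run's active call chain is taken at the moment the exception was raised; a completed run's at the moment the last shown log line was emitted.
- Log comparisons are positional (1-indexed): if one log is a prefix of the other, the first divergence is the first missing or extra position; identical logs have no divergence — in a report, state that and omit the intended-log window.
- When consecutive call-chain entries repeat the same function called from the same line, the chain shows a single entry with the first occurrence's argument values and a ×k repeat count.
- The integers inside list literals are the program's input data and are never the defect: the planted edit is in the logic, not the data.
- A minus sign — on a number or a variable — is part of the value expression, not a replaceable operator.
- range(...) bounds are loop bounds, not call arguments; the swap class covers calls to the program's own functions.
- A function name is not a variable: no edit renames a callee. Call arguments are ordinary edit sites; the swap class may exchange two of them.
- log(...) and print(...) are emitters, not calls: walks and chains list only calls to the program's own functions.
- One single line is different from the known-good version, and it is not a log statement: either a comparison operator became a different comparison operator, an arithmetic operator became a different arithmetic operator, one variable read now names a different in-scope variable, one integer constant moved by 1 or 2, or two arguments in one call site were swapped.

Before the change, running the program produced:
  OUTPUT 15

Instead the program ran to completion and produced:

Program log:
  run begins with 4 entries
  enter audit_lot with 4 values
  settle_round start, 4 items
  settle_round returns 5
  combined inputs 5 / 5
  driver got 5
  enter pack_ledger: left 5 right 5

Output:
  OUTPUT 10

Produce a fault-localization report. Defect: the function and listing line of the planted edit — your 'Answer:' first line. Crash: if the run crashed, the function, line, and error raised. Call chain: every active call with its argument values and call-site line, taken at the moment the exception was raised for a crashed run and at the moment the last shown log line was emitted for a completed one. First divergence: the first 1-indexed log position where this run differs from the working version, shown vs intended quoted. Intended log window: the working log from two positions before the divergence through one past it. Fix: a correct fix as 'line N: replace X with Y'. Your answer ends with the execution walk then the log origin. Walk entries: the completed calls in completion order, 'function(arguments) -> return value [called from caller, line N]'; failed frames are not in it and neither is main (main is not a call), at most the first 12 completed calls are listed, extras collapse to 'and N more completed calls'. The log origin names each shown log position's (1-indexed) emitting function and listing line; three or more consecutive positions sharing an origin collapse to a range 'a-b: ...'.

Answer: the defect is in audit_lot at line 21.
The tell: At log position 6 the runs split — shown 'driver got 5', but the working version logs 'descend: n=5 acc=0'.
Call chain: main -> pack_ledger(5, 5) (called at line 38).
First divergence: position 6; shown 'driver got 5' vs intended 'descend: n=5 acc=0'.
Intended log window:
  4: settle_round returns 5
  5: combined inputs 5 / 5
  6: descend: n=5 acc=0
  7: descend: n=4 acc=5
Execution walk:
  settle_round([9, 5, 12, 11]) -> 5  [called from audit_lot, line 18]
  clip_value(0, 5) -> 5  [called from audit_lot, line 21]
  audit_lot([9, 5, 12, 11]) -> 5  [called from main, line 36]
  pack_ledger(5, 5) -> 10  [called from main, line 38]
Log origin:
  1: emitted by main (line 35)
  2: emitted by audit_lot (line 17)
  3: emitted by settle_round (line 8)
  4: emitted by settle_round (line 13)
  5: emitted by audit_lot (line 20)
  6: emitted by main (line 37)
  7: emitted by pack_ledger (line 24)
A correct fix: line 21: replace `clip_value(0, acc)` with `clip_value(acc, 0)`.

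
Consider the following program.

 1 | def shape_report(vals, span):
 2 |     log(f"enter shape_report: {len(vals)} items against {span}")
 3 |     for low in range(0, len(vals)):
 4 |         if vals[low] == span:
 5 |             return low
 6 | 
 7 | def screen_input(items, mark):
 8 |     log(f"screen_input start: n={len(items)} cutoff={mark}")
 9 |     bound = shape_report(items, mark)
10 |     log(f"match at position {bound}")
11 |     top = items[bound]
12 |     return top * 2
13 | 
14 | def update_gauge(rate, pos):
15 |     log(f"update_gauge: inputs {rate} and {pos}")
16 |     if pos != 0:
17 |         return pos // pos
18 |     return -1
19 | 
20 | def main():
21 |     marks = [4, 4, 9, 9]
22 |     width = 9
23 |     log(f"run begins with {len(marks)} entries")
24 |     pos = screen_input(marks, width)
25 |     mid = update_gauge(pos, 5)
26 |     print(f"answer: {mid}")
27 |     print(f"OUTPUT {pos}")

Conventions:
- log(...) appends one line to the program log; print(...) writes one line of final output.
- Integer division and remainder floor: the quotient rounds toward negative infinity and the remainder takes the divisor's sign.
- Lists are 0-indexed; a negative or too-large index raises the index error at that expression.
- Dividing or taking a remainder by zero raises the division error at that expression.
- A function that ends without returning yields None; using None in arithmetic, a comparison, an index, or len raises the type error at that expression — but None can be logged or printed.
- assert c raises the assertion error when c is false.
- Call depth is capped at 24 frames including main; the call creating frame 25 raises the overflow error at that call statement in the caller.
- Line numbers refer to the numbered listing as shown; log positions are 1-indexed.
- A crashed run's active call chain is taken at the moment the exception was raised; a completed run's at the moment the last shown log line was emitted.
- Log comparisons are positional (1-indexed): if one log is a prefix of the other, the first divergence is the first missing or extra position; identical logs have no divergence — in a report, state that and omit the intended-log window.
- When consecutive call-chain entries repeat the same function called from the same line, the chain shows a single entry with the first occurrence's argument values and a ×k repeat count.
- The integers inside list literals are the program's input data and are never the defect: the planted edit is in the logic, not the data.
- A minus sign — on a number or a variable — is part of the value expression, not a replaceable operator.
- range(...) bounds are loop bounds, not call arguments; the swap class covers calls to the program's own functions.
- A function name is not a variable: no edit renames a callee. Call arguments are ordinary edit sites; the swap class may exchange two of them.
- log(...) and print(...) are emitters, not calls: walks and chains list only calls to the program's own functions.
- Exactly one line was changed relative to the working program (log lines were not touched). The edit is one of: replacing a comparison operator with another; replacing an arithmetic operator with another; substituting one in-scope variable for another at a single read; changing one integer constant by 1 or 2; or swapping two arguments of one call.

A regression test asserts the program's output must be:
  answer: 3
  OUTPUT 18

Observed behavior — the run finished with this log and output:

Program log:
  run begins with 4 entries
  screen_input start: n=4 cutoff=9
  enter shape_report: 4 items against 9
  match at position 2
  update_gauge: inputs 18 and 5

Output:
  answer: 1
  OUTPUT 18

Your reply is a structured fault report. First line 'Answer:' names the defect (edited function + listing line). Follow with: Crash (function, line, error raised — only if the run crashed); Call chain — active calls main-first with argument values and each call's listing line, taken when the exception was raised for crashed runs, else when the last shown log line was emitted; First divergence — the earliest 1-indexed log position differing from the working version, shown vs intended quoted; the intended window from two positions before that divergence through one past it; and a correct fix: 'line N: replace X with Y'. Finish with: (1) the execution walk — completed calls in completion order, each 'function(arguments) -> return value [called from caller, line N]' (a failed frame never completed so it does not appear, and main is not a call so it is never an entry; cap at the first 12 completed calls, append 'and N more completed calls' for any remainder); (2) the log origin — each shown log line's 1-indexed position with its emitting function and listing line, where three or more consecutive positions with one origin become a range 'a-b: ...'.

Answer: the defect is in update_gauge at line 17.
Key fact: Every logged value matches the working version; the printed result is what differs.
Call chain: main -> update_gauge(18, 5) (called at line 25).
First divergence: none (the log streams are identical).
Execution walk:
  shape_report([4, 4, 9, 9], 9) -> 2  [called from screen_input, line 9]
  screen_input([4, 4, 9, 9], 9) -> 18  [called from main, line 24]
  update_gauge(18, 5) -> 1  [called from main, line 25]
Log line origins:
  1: emitted by main (line 23)
  2: emitted by screen_input (line 8)
  3: emitted by shape_report (line 2)
  4: emitted by screen_input (line 10)
  5: emitted by update_gauge (line 15)
A correct fix: line 17: replace `pos // pos` with `rate // pos`.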